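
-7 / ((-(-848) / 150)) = -525 / 424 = -1.24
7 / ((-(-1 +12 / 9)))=-21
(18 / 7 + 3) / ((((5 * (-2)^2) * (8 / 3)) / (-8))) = -117 / 140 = -0.84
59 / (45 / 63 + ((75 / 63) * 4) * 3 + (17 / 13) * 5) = 2.74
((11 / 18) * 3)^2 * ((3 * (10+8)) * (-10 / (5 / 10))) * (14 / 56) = -1815 / 2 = -907.50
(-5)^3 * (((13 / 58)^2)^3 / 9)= -603351125 / 342618232896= -0.00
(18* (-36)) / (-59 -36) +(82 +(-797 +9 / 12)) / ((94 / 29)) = -7627387 / 35720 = -213.53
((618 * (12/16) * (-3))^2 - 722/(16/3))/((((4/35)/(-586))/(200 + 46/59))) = -939461446256235/472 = -1990384420034.40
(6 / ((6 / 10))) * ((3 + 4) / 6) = 35 / 3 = 11.67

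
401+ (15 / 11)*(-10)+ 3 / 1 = 4294 / 11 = 390.36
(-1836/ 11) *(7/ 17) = -68.73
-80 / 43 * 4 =-320 / 43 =-7.44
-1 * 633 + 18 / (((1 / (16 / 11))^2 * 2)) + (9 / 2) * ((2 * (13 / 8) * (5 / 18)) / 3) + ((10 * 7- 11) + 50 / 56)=-22471045 / 40656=-552.71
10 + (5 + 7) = 22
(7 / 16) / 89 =7 / 1424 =0.00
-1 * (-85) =85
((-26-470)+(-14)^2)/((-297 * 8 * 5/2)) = 5/99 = 0.05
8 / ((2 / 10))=40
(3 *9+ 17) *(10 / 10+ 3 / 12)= 55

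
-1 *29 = -29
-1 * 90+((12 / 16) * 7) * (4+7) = -32.25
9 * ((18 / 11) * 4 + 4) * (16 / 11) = 16704 / 121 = 138.05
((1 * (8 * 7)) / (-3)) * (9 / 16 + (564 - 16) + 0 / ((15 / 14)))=-61439 / 6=-10239.83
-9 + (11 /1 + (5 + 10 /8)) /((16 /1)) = -507 /64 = -7.92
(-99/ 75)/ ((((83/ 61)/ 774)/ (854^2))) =-547623877.39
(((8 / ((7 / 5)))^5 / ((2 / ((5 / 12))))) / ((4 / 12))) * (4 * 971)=248576000000 / 16807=14790027.96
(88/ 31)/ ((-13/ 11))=-968/ 403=-2.40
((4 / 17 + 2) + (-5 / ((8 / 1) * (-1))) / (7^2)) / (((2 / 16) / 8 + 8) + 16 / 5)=0.20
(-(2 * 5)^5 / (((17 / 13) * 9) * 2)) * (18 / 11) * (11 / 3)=-25490.20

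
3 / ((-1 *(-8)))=3 / 8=0.38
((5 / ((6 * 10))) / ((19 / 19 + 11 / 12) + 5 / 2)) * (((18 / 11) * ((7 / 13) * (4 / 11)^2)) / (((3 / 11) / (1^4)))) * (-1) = -672 / 83369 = -0.01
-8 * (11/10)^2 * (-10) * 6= 2904/5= 580.80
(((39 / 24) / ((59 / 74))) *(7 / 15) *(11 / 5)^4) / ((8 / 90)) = 147888741 / 590000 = 250.66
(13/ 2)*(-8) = -52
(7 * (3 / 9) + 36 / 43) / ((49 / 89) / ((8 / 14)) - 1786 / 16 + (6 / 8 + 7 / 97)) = -28247176 / 978586905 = -0.03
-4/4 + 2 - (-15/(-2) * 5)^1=-73/2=-36.50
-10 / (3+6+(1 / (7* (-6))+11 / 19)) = -1596 / 1525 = -1.05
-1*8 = -8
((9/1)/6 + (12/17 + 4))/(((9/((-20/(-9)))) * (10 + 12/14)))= 7385/52326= 0.14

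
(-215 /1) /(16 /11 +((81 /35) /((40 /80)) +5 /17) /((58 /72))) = -1407175 /49516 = -28.42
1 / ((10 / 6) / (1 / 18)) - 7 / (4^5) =407 / 15360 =0.03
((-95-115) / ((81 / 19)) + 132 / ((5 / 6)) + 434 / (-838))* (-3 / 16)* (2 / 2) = -6144251 / 301680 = -20.37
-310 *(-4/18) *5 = 3100/9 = 344.44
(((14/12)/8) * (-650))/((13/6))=-175/4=-43.75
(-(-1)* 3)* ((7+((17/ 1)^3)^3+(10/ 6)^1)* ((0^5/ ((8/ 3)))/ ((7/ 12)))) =0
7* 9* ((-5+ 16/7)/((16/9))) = -1539/16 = -96.19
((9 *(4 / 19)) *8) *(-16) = -4608 / 19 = -242.53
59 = 59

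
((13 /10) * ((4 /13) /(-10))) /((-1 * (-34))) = -1 /850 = -0.00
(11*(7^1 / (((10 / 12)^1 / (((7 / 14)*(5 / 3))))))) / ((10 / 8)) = 308 / 5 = 61.60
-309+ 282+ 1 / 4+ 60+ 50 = 333 / 4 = 83.25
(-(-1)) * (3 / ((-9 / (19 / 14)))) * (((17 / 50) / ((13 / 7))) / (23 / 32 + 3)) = -152 / 6825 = -0.02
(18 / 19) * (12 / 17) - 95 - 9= -33376 / 323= -103.33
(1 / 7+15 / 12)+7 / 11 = 625 / 308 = 2.03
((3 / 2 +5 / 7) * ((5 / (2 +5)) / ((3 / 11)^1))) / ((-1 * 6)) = -1705 / 1764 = -0.97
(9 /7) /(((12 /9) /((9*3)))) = 729 /28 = 26.04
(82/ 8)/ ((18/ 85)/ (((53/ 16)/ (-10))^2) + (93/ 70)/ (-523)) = 35838865265/ 6739073142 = 5.32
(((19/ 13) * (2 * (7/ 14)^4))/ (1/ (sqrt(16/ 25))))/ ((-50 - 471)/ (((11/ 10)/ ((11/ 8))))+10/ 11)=-418/ 1859975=-0.00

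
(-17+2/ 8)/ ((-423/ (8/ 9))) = 134/ 3807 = 0.04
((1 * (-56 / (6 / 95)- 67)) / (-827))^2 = 8185321 / 6155361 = 1.33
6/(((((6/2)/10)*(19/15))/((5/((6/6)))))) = 1500/19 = 78.95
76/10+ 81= 443/5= 88.60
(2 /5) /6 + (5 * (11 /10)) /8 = 181 /240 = 0.75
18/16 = 9/8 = 1.12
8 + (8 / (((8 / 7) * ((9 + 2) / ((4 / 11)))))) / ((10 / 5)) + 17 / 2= 4021 / 242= 16.62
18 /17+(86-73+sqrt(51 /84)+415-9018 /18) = -1223 /17+sqrt(119) /14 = -71.16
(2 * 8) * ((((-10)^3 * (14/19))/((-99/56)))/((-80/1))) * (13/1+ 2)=-784000/627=-1250.40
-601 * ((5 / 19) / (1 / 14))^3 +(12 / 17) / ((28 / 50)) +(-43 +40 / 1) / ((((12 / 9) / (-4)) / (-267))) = -26491367213 / 816221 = -32456.12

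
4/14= 2/7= 0.29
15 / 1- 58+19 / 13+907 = 11251 / 13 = 865.46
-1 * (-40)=40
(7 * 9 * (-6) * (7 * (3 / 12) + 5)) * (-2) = 5103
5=5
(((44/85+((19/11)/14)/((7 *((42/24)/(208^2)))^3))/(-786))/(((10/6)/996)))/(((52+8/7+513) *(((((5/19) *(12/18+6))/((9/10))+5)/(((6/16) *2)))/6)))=-1603764078193723548634452/339315346860846125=-4726470.80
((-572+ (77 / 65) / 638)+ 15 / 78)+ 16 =-1047694 / 1885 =-555.81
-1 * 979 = -979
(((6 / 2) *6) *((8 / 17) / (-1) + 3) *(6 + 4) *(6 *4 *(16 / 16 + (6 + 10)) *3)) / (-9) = -61920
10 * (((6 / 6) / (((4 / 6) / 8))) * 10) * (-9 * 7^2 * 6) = -3175200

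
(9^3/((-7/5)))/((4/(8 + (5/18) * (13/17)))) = -145395/136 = -1069.08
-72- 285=-357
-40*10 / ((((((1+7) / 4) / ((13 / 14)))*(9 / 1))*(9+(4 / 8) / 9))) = -2600 / 1141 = -2.28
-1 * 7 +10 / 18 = -58 / 9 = -6.44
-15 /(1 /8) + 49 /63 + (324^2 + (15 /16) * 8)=1887557 /18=104864.28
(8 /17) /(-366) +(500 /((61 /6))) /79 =152684 /245769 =0.62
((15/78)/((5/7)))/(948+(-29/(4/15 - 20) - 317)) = 1036/2433743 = 0.00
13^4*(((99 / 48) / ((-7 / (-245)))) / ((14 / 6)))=14137695 / 16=883605.94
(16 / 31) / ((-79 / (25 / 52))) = -100 / 31837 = -0.00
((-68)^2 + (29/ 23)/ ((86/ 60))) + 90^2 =12584906/ 989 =12724.88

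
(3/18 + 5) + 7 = 73/6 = 12.17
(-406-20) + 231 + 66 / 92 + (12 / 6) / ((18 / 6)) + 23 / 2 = -12566 / 69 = -182.12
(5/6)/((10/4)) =1/3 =0.33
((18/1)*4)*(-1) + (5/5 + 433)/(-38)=-1585/19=-83.42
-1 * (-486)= 486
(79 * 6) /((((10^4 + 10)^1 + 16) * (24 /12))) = 79 /3342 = 0.02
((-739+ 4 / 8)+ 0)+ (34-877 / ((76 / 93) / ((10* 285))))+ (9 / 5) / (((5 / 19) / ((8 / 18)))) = -3059238.96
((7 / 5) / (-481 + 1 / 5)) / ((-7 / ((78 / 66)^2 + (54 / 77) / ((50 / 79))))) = 26519 / 25452350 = 0.00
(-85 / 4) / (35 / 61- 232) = 5185 / 56468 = 0.09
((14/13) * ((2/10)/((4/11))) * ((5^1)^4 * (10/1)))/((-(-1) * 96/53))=2550625/1248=2043.77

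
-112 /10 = -56 /5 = -11.20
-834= -834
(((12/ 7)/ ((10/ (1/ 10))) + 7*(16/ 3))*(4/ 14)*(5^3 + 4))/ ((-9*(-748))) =843187/ 4123350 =0.20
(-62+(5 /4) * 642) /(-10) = -74.05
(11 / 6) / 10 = 11 / 60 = 0.18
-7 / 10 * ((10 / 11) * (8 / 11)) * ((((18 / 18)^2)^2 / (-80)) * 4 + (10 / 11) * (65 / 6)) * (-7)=633766 / 19965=31.74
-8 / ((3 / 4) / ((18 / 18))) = -32 / 3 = -10.67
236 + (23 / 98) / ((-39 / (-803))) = 920461 / 3822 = 240.83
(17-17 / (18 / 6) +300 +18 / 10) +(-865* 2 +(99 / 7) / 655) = -19488704 / 13755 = -1416.85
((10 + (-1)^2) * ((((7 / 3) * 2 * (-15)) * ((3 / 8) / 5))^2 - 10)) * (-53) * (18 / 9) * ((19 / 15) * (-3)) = 3112637 / 40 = 77815.92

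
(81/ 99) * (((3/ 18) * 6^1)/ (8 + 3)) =9/ 121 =0.07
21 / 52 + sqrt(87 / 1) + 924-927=6.73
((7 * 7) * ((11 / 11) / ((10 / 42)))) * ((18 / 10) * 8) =74088 / 25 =2963.52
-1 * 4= -4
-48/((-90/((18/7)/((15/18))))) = 288/175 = 1.65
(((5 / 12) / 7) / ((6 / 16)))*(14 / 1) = 20 / 9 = 2.22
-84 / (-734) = 0.11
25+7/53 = 1332/53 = 25.13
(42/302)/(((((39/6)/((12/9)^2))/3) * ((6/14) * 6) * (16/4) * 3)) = 196/53001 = 0.00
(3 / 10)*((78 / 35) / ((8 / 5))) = 117 / 280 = 0.42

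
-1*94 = -94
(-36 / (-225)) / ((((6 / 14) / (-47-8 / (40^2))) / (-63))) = 1381947 / 1250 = 1105.56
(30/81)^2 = 100/729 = 0.14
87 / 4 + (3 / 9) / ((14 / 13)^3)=181243 / 8232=22.02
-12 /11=-1.09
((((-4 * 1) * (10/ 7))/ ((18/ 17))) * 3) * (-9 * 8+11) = 20740/ 21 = 987.62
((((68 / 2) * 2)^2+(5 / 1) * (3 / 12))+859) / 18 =21937 / 72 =304.68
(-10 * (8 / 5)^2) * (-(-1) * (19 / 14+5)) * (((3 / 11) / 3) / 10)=-1.48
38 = 38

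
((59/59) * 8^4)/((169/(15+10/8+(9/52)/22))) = 9522688/24167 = 394.04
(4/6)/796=1/1194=0.00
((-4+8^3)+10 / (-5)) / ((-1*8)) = -253 / 4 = -63.25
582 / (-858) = -97 / 143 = -0.68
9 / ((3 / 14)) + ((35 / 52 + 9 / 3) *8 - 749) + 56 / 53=-466149 / 689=-676.56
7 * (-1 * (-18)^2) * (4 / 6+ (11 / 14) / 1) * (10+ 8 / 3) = -41724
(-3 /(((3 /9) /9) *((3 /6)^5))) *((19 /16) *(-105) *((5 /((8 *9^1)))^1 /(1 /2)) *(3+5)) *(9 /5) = 646380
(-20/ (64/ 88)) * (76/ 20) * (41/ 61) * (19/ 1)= -162811/ 122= -1334.52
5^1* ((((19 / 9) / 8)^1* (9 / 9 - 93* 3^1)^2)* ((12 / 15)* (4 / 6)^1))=1468396 / 27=54385.04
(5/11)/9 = 5/99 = 0.05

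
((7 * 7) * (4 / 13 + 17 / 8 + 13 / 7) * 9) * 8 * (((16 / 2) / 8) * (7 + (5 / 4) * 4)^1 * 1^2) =2360988 / 13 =181614.46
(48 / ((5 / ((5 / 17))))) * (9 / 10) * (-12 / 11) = -2592 / 935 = -2.77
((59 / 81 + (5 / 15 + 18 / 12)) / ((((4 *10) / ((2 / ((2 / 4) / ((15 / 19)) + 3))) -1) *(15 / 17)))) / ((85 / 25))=83 / 6966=0.01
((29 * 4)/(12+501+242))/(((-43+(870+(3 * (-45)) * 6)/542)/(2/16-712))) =8951401/3510146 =2.55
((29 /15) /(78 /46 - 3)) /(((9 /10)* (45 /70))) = -9338 /3645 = -2.56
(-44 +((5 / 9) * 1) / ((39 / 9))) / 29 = -1.51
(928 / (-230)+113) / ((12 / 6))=12531 / 230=54.48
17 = 17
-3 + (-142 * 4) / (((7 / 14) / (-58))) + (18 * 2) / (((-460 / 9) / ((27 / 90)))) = 65884.79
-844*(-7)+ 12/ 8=11819/ 2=5909.50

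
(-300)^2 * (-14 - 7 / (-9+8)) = -630000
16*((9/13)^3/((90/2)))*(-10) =-2592/2197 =-1.18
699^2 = 488601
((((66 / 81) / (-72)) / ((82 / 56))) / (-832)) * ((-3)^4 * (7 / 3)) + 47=14429915 / 307008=47.00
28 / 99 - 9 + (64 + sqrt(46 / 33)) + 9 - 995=-92141 / 99 + sqrt(1518) / 33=-929.54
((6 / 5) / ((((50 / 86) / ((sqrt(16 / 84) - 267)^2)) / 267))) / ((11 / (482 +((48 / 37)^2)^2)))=31235699910780028068 / 18038799625 - 22283300483485488 * sqrt(21) / 18038799625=1725923323.44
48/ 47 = 1.02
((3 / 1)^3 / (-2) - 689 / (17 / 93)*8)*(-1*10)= 5128455 / 17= 301673.82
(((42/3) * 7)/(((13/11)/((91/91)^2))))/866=539/5629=0.10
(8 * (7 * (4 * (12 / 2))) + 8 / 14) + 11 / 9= 84785 / 63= 1345.79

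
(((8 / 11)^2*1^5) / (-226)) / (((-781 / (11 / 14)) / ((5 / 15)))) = 0.00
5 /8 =0.62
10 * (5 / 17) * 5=250 / 17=14.71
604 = 604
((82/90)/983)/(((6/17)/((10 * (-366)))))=-9.61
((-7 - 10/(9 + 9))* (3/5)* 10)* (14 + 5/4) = -691.33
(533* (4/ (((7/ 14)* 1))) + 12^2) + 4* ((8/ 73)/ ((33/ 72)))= 3540392/ 803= 4408.96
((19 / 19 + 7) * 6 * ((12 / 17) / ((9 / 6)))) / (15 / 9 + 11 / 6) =768 / 119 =6.45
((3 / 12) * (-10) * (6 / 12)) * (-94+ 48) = 115 / 2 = 57.50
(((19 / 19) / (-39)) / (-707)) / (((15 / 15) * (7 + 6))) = 1 / 358449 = 0.00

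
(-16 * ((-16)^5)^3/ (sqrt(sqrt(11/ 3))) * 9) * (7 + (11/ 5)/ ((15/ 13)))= 36967275123713941438464 * 11^(3/ 4) * 3^(1/ 4)/ 275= 1068586229814185499450.56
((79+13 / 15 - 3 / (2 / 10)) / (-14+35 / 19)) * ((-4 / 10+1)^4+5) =-8467046 / 309375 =-27.37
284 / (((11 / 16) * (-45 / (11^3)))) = -549824 / 45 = -12218.31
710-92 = 618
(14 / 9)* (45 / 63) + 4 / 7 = 106 / 63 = 1.68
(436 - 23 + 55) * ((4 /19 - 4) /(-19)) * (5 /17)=168480 /6137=27.45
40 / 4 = 10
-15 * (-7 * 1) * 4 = 420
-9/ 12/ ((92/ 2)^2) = -3/ 8464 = -0.00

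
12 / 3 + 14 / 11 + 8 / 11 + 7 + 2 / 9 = 119 / 9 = 13.22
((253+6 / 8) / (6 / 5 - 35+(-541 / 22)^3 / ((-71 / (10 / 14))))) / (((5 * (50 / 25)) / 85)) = 57071516425 / 3064153061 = 18.63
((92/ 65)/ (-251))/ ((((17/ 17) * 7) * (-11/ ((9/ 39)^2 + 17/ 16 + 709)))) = 0.05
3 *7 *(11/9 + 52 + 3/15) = 16828/15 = 1121.87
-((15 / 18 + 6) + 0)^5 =-115856201 / 7776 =-14899.20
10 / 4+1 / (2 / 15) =10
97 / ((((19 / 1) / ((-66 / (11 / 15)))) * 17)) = -8730 / 323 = -27.03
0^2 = 0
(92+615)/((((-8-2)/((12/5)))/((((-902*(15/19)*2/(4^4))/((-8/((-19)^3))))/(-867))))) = -345322131/369920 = -933.50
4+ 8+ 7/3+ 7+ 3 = 73/3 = 24.33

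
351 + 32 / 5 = 1787 / 5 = 357.40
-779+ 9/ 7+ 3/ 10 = -54419/ 70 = -777.41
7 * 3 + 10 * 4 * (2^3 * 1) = 341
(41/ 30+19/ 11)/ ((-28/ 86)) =-43903/ 4620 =-9.50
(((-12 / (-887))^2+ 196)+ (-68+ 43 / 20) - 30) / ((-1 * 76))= -1575901187 / 1195888880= -1.32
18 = 18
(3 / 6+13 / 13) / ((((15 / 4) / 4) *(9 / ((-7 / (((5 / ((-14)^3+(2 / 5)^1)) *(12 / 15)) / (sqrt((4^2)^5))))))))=196661248 / 225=874049.99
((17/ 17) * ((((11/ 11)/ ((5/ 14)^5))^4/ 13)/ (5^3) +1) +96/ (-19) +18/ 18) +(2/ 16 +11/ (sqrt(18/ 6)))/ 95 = 11 * sqrt(3)/ 285 +12717502948594248089160677/ 23555755615234375000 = 539889.47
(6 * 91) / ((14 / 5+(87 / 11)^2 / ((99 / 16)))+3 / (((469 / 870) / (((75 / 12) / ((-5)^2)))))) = 38.18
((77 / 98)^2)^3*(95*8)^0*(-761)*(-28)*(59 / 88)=7231028849 / 2151296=3361.24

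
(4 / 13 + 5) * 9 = 621 / 13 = 47.77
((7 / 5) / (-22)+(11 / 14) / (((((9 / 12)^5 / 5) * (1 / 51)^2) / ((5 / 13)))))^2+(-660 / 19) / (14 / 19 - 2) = 20034710507532574351 / 73045872900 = 274275735.40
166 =166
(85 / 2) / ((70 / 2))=17 / 14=1.21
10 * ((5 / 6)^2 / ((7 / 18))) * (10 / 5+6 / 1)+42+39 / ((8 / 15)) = 14447 / 56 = 257.98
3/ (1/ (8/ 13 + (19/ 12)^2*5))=24617/ 624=39.45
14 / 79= 0.18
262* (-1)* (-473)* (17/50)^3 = 304424219/62500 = 4870.79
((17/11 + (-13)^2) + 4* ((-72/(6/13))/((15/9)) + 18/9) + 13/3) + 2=-189.52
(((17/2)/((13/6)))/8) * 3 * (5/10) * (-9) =-1377/208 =-6.62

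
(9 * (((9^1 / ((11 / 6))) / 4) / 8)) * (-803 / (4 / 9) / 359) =-159651 / 22976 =-6.95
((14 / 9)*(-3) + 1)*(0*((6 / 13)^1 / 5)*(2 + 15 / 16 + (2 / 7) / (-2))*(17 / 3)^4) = 0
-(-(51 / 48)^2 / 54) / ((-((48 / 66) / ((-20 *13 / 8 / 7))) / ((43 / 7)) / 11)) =97738355 / 10838016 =9.02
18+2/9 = 18.22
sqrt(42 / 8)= 2.29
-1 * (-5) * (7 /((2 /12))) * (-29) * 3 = -18270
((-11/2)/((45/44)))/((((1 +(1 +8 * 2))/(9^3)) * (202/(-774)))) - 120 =360843/505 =714.54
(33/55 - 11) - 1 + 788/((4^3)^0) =3883/5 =776.60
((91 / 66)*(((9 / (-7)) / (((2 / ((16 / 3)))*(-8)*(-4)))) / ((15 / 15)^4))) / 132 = -13 / 11616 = -0.00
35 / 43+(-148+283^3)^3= 500654204414216054535752 / 43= 11643121032888745454319.81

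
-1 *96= -96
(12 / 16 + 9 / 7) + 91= 93.04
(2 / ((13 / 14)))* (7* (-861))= -168756 / 13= -12981.23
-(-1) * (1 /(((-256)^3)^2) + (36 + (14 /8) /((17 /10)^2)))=2977723778622030113 /81346268269379584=36.61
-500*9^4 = -3280500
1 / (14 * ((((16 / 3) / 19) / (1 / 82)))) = 57 / 18368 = 0.00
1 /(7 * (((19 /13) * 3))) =13 /399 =0.03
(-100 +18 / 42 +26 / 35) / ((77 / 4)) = -13836 / 2695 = -5.13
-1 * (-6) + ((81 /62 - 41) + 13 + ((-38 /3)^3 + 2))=-3433357 /1674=-2050.99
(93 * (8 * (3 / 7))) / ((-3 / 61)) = -45384 / 7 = -6483.43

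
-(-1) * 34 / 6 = 17 / 3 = 5.67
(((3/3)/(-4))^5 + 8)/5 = 8191/5120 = 1.60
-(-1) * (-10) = -10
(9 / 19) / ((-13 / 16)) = -144 / 247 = -0.58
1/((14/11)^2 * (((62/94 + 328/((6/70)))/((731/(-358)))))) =-0.00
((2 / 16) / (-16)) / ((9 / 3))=-1 / 384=-0.00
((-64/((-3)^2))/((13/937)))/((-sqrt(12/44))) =59968 * sqrt(33)/351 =981.45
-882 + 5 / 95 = -16757 / 19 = -881.95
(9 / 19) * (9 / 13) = 81 / 247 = 0.33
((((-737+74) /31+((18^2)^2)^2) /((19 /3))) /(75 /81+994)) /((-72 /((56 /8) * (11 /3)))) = -78913937531583 /126578456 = -623438.93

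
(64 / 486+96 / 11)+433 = 1181089 / 2673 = 441.86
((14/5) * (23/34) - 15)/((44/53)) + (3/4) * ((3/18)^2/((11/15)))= -235743/14960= -15.76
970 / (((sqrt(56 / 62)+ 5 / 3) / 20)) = 9021000 / 523 -349200 * sqrt(217) / 523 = 7412.93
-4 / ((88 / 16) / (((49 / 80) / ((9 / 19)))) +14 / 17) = -31654 / 40177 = -0.79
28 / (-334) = -0.08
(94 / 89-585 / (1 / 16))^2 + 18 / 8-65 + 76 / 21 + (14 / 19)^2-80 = 21038728767745681 / 240196404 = 87589690.84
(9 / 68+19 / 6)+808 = 165505 / 204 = 811.30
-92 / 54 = -46 / 27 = -1.70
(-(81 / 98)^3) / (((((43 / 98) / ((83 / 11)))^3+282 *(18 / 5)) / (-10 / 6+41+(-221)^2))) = -74266592310133245 / 2731707542246989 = -27.19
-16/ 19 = -0.84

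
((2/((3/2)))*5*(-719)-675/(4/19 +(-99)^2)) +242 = -2542727317/558669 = -4551.40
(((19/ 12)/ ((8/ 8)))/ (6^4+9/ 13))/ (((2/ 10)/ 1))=1235/ 202284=0.01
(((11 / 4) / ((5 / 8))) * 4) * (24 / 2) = 1056 / 5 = 211.20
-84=-84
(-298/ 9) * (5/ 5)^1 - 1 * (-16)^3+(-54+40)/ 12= 4061.72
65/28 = 2.32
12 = 12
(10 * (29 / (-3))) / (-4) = 145 / 6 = 24.17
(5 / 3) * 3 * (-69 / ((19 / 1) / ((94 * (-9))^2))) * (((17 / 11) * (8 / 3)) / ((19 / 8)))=-89550385920 / 3971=-22551091.90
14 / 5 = 2.80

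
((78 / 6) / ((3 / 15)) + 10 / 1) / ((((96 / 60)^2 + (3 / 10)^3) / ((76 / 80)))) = 71250 / 2587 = 27.54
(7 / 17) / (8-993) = -7 / 16745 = -0.00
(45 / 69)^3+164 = 1998763 / 12167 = 164.28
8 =8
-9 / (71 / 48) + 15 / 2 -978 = -138675 / 142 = -976.58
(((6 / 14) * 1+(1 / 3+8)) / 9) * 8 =1472 / 189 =7.79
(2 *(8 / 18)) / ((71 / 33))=88 / 213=0.41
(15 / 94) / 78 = 0.00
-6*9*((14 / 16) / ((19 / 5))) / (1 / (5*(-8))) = 9450 / 19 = 497.37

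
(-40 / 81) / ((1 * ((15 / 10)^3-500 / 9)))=0.01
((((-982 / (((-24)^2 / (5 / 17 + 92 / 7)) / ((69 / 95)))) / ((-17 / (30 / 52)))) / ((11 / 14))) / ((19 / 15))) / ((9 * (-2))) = -2315065 / 73447616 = -0.03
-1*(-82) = 82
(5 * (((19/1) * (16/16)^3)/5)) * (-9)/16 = -171/16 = -10.69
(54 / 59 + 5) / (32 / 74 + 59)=12913 / 129741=0.10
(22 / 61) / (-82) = -11 / 2501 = -0.00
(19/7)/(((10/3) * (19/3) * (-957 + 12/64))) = -8/59535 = -0.00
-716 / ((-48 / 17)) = 3043 / 12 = 253.58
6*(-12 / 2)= -36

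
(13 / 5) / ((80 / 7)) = 91 / 400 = 0.23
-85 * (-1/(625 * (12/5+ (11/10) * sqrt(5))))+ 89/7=374 * sqrt(5)/725+ 58813/5075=12.74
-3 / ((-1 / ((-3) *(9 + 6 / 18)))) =-84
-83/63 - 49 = -3170/63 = -50.32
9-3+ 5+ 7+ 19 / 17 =325 / 17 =19.12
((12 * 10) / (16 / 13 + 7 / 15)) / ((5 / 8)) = 37440 / 331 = 113.11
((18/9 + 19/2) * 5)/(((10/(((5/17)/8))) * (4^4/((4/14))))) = 115/487424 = 0.00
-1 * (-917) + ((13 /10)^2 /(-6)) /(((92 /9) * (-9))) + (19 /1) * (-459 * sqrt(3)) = 50618569 /55200-8721 * sqrt(3) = -14188.21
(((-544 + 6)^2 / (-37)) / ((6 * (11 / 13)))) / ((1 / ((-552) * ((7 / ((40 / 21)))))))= 6360966066 / 2035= 3125781.85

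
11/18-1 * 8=-133/18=-7.39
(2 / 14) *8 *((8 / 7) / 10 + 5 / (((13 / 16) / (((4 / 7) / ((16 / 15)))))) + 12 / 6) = 19696 / 3185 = 6.18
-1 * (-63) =63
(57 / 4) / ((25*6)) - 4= -781 / 200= -3.90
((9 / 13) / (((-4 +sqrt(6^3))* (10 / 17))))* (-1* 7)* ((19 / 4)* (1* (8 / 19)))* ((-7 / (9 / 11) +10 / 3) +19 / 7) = 1343 / 1625 +4029* sqrt(6) / 3250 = 3.86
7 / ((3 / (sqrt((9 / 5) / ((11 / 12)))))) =14* sqrt(165) / 55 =3.27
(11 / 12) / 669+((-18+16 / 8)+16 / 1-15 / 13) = -120277 / 104364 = -1.15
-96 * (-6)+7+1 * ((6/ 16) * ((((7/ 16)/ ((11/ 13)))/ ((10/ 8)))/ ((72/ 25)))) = 4925639/ 8448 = 583.05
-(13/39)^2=-1/9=-0.11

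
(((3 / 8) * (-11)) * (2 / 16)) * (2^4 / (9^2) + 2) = -979 / 864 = -1.13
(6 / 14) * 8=24 / 7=3.43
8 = 8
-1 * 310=-310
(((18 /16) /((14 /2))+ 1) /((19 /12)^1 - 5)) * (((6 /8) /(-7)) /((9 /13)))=845 /16072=0.05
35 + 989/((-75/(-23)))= 25372/75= 338.29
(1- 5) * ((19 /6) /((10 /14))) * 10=-177.33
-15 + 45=30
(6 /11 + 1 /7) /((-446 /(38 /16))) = -1007 /274736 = -0.00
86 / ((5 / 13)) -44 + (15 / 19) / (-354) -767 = -6584779 / 11210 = -587.40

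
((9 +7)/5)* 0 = 0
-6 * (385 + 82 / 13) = -30522 / 13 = -2347.85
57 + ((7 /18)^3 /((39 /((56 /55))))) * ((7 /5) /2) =891328657 /15637050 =57.00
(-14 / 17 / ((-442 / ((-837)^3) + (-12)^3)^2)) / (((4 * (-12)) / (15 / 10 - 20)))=-29684603837106960777 / 279260253489240675244025408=-0.00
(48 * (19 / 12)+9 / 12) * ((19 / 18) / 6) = 5833 / 432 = 13.50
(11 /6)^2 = 121 /36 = 3.36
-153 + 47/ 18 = -2707/ 18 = -150.39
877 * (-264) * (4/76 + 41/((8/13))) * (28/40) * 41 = -443063100.24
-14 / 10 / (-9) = 0.16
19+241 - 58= 202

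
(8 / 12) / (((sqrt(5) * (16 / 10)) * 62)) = sqrt(5) / 744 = 0.00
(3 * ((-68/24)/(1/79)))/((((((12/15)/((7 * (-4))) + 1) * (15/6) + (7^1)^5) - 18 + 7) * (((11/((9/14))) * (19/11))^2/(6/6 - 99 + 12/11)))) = 3410667/769087396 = 0.00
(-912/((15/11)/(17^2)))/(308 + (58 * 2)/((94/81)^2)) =-2134812944/4353205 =-490.40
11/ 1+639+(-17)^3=-4263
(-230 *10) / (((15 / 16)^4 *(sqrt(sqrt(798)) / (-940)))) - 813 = -813 + 566755328 *798^(3 / 4) / 161595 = 525773.67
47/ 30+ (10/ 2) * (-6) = -853/ 30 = -28.43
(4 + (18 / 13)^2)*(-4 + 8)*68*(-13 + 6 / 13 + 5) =-26656000 / 2197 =-12132.91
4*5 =20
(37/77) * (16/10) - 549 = -211069/385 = -548.23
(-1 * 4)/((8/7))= -7/2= -3.50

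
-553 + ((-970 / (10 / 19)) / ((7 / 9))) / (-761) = -2929244 / 5327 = -549.89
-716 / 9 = -79.56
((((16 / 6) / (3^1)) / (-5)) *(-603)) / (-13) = -536 / 65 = -8.25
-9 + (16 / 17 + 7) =-1.06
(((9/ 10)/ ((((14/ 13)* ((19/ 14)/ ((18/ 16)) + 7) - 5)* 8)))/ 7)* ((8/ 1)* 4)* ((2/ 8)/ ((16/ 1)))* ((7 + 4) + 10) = 3159/ 71840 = 0.04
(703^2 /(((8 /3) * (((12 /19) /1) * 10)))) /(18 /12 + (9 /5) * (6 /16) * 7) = 9389971 /1992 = 4713.84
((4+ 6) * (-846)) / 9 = -940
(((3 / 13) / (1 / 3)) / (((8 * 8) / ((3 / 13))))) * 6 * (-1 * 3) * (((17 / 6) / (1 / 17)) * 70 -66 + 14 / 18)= -401733 / 2704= -148.57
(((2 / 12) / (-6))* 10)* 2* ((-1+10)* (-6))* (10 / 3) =100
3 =3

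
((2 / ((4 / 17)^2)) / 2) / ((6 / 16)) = 289 / 6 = 48.17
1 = 1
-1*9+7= -2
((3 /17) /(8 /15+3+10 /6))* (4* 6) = 180 /221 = 0.81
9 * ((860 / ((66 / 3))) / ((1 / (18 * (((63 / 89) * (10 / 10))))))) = 4388580 / 979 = 4482.72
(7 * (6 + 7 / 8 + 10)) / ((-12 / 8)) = -315 / 4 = -78.75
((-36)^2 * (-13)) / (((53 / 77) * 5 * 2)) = -648648 / 265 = -2447.73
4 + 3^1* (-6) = -14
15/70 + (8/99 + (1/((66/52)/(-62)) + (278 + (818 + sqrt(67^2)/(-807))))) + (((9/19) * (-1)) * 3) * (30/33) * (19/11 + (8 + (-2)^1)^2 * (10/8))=76909176475/77922306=987.00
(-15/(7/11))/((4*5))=-33/28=-1.18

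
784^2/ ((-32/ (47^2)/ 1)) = -42430472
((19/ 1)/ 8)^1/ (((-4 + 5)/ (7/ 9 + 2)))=6.60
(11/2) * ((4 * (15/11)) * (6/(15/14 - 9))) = -840/37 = -22.70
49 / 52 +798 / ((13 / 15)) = 47929 / 52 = 921.71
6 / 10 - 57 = -56.40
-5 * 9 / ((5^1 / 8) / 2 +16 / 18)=-6480 / 173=-37.46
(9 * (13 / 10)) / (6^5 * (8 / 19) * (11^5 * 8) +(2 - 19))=2223 / 801492845410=0.00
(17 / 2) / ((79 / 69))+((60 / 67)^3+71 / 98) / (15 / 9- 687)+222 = 1098337075287327 / 4787410692176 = 229.42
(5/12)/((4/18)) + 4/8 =19/8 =2.38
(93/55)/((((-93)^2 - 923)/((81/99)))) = 837/4674230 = 0.00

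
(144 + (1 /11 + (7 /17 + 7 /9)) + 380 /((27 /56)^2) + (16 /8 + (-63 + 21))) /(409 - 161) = 237196307 /33808104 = 7.02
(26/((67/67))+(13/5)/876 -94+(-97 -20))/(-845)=810287/3701100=0.22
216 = 216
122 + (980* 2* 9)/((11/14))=248302/11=22572.91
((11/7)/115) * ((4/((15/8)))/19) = 352/229425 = 0.00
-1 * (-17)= 17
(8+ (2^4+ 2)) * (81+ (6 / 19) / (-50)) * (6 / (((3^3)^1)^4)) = 0.02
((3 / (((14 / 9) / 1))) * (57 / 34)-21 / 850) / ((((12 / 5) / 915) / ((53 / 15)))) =4322.10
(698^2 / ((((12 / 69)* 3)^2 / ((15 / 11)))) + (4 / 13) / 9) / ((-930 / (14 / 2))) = -87950676317 / 4787640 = -18370.36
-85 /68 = -1.25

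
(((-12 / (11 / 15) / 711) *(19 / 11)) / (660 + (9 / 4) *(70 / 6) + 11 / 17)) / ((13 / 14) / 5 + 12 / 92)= -41602400 / 227264087479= -0.00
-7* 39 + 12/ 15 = -1361/ 5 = -272.20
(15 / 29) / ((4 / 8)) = 30 / 29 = 1.03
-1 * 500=-500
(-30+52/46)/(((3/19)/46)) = -25232/3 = -8410.67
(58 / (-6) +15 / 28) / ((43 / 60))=-12.74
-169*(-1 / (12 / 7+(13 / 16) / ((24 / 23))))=454272 / 6701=67.79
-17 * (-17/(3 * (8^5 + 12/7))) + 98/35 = 9644411/3440820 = 2.80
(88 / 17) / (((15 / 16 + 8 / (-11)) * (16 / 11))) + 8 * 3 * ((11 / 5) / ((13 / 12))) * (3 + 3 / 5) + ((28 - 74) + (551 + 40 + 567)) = 266649296 / 204425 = 1304.39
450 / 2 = 225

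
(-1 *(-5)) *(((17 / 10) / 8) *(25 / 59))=425 / 944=0.45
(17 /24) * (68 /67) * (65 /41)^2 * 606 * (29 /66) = 3576382225 /7433382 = 481.12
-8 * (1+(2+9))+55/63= -5993/63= -95.13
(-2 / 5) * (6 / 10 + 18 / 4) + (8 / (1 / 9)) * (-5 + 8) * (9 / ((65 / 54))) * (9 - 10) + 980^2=311604457 / 325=958782.94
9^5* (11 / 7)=649539 / 7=92791.29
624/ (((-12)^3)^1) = -13/ 36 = -0.36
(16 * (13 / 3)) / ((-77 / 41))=-8528 / 231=-36.92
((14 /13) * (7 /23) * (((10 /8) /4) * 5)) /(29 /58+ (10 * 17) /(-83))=-101675 /307372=-0.33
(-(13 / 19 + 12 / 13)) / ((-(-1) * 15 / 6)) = -794 / 1235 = -0.64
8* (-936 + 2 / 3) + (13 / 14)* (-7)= -44935 / 6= -7489.17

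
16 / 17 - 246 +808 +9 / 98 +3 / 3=939679 / 1666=564.03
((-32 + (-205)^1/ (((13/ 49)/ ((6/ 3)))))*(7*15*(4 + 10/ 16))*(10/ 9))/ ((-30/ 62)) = 411606685/ 234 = 1759002.93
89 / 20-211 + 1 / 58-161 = -213169 / 580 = -367.53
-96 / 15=-32 / 5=-6.40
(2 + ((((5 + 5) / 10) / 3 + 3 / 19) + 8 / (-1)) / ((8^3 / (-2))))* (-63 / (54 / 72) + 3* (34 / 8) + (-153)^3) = -35353255993 / 4864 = -7268350.33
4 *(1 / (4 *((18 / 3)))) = 1 / 6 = 0.17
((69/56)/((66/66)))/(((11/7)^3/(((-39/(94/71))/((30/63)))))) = -196601769/10009120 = -19.64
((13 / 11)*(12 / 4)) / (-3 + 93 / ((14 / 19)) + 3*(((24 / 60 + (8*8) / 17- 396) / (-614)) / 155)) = 736139950 / 25585450187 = 0.03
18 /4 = 9 /2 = 4.50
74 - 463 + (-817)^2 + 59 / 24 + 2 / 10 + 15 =80054119 / 120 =667117.66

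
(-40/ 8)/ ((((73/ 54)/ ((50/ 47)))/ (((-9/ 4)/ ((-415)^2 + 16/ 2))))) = 1125/ 21886349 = 0.00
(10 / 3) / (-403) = -10 / 1209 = -0.01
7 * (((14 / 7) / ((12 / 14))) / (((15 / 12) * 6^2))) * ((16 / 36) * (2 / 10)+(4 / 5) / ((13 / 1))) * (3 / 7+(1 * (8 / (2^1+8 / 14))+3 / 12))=29414 / 142155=0.21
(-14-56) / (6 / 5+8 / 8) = -350 / 11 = -31.82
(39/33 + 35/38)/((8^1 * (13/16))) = 879/2717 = 0.32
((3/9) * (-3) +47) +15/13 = 613/13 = 47.15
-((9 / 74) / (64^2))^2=-81 / 91872034816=-0.00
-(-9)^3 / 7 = 729 / 7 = 104.14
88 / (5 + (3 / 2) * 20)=2.51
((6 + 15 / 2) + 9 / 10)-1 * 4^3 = -248 / 5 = -49.60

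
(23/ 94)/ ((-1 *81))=-0.00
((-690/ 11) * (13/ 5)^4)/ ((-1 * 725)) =3941418/ 996875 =3.95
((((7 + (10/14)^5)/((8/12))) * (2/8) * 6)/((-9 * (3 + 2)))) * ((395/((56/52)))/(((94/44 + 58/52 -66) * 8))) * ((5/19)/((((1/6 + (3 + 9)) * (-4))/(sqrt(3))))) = -14780825345 * sqrt(3)/10412136032704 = -0.00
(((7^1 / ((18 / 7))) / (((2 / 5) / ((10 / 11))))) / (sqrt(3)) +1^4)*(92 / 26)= 46 / 13 +28175*sqrt(3) / 3861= 16.18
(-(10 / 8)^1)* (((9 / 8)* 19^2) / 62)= -16245 / 1984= -8.19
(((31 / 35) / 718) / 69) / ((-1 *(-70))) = 31 / 121377900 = 0.00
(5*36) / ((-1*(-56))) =45 / 14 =3.21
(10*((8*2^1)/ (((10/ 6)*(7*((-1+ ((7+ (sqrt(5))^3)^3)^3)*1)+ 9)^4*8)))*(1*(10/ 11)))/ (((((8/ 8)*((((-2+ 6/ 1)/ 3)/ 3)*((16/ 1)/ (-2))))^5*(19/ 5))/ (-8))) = 736525739859549203594208048637008793647932923671756675/ 2021476002951777281154904269503725806995210749165895283357643581485816453647040512 - 160832189600027190208473995175605695504373237760375*sqrt(5)/ 987048829566297500563918100343616116696880248616159806326974405022371315257344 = 0.00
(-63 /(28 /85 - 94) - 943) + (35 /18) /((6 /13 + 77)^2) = -11412323063006 /12110787207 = -942.33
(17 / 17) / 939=1 / 939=0.00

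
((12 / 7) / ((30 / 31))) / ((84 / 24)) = 124 / 245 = 0.51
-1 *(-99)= 99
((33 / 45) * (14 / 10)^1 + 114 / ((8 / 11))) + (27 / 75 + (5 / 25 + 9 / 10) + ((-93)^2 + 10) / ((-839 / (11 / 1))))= 11505169 / 251700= 45.71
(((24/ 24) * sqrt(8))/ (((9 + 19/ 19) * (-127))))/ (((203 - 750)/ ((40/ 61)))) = 8 * sqrt(2)/ 4237609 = 0.00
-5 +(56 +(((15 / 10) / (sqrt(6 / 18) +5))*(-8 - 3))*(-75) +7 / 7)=44821 / 148 - 2475*sqrt(3) / 148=273.88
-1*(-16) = 16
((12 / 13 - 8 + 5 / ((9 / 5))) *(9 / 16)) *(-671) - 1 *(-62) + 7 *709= 1382713 / 208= 6647.66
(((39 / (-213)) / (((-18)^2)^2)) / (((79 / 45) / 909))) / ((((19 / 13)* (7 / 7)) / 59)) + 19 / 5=2599027529 / 690580080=3.76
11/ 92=0.12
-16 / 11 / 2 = -8 / 11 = -0.73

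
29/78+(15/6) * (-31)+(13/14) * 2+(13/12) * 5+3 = -24335/364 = -66.85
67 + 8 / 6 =205 / 3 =68.33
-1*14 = -14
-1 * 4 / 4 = -1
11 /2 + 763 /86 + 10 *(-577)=-247492 /43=-5755.63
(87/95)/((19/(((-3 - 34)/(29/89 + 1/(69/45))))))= -6589293/3613610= -1.82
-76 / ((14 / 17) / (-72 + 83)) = -7106 / 7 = -1015.14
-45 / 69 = -15 / 23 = -0.65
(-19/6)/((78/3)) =-19/156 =-0.12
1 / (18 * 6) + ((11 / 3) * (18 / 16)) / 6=301 / 432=0.70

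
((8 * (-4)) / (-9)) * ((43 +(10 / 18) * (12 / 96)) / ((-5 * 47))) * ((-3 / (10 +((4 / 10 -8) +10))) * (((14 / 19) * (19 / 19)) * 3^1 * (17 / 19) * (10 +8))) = 2952152 / 525977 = 5.61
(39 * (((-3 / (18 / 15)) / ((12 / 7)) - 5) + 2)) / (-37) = 1391 / 296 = 4.70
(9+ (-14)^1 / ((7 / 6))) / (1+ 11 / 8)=-24 / 19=-1.26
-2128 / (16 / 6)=-798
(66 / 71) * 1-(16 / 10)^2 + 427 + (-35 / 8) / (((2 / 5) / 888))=-32969313 / 3550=-9287.13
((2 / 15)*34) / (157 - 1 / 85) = 0.03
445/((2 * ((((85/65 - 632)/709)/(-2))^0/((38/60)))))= 140.92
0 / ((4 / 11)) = 0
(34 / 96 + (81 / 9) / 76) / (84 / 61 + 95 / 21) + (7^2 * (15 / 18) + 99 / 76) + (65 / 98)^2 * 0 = 291029363 / 6893808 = 42.22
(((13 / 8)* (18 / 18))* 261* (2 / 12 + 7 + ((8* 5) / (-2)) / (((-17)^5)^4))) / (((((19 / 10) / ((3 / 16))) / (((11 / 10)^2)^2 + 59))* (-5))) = -358532340029095428752894752560102099 / 98842107809668963744806936320000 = -3627.32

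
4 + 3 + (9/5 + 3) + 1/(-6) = 349/30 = 11.63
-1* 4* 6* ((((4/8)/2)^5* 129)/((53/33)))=-12771/6784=-1.88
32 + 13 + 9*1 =54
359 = 359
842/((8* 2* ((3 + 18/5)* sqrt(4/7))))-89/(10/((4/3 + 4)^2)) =-11392/45 + 2105* sqrt(7)/528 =-242.61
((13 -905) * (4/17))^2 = 12730624/289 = 44050.60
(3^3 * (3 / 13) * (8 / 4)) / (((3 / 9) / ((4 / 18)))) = 108 / 13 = 8.31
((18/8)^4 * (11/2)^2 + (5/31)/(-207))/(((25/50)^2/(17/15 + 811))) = 31029559504387/12320640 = 2518502.25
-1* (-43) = 43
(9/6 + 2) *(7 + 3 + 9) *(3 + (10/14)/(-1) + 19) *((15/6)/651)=14155/2604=5.44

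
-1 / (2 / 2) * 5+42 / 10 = -4 / 5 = -0.80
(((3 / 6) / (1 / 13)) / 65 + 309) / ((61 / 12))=18546 / 305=60.81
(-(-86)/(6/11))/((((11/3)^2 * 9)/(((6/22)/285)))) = 43/34485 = 0.00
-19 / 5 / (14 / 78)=-741 / 35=-21.17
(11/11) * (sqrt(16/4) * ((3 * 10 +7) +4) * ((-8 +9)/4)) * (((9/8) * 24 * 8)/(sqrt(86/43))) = 2214 * sqrt(2) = 3131.07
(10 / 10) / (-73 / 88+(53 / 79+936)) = 0.00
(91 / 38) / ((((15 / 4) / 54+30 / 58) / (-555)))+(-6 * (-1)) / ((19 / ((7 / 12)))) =-2265.22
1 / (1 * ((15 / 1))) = 1 / 15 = 0.07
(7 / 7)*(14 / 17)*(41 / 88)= 287 / 748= 0.38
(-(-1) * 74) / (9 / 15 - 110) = -370 / 547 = -0.68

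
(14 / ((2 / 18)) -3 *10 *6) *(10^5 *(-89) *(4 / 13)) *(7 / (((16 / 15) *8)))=1576968750 / 13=121305288.46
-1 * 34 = -34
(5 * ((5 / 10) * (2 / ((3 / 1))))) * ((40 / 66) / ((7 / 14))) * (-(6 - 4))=-400 / 99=-4.04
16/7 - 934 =-6522/7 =-931.71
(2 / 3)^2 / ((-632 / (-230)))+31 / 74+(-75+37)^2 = 76005167 / 52614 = 1444.58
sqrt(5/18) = sqrt(10)/6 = 0.53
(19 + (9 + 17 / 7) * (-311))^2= 612414009 / 49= 12498245.08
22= 22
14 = 14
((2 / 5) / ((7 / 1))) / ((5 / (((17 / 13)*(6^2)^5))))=2055849984 / 2275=903670.32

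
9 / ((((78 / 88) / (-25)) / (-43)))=141900 / 13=10915.38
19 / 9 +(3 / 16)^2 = 4945 / 2304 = 2.15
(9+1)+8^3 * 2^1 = 1034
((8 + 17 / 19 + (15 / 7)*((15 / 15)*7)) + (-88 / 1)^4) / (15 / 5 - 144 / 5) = -5697108190 / 2451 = -2324401.55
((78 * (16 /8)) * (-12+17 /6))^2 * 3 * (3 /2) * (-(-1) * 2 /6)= 3067350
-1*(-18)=18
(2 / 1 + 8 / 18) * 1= 22 / 9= 2.44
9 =9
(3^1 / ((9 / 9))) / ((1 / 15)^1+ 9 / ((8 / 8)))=45 / 136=0.33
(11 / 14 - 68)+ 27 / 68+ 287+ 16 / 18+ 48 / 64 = 237571 / 1071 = 221.82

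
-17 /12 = -1.42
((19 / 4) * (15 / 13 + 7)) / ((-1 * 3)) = -1007 / 78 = -12.91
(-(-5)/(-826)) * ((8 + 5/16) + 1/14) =-4695/92512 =-0.05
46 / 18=2.56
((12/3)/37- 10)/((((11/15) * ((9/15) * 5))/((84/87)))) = -51240/11803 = -4.34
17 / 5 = 3.40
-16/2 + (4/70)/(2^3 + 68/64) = -40568/5075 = -7.99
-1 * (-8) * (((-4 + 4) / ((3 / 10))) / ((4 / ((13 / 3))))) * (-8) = 0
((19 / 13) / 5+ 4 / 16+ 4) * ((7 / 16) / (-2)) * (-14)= 57869 / 4160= 13.91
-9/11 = -0.82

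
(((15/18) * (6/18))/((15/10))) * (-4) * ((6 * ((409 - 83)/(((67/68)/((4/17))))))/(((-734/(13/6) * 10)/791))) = 53636128/663903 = 80.79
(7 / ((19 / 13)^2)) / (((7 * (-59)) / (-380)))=3380 / 1121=3.02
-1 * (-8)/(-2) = -4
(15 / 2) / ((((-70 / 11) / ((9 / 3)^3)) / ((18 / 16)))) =-8019 / 224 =-35.80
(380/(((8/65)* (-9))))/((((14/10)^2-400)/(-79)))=-12195625/179118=-68.09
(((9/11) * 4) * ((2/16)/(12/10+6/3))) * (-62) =-1395/176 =-7.93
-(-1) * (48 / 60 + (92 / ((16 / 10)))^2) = 66141 / 20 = 3307.05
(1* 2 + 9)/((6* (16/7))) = 77/96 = 0.80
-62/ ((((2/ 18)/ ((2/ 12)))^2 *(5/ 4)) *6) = -93/ 5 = -18.60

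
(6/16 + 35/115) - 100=-18275/184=-99.32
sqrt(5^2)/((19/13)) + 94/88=3753/836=4.49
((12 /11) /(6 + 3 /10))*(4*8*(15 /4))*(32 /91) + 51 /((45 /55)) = 69.64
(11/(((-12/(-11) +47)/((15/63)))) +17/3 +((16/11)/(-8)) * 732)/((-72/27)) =3891115/81466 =47.76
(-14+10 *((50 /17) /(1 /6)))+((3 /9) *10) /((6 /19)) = 173.03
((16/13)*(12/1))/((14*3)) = 32/91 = 0.35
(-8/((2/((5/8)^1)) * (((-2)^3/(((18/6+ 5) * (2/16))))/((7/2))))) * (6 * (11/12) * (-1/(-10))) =77/128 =0.60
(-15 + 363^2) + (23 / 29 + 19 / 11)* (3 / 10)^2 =1050739959 / 7975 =131754.23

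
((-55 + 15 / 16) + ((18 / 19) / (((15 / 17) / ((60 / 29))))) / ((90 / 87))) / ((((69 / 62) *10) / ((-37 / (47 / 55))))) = 995620087 / 4929360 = 201.98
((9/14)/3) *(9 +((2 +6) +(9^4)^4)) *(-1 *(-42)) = 16677181699666722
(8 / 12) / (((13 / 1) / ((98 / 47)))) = 196 / 1833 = 0.11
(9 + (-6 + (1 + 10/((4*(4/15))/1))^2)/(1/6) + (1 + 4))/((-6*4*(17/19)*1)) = -379297/13056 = -29.05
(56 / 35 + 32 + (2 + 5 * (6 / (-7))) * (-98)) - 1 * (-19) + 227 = 503.60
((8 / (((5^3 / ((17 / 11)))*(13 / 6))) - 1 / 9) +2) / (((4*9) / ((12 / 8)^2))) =311219 / 2574000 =0.12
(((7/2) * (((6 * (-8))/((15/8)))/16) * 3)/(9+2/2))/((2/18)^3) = -1224.72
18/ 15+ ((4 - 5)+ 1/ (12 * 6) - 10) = -3523/ 360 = -9.79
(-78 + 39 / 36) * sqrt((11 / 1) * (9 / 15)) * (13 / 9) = -285.43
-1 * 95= -95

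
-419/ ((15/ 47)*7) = -19693/ 105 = -187.55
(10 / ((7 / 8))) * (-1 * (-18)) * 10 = 14400 / 7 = 2057.14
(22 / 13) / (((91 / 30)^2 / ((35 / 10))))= 9900 / 15379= 0.64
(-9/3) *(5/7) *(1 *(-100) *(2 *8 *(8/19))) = 192000/133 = 1443.61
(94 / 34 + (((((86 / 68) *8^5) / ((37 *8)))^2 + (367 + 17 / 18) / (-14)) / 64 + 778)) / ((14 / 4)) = 6933687217561 / 22333143168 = 310.47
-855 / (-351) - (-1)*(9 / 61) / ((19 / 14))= 115019 / 45201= 2.54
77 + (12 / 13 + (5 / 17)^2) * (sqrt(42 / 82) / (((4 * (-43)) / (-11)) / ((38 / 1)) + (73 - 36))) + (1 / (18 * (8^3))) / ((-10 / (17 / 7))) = 792737 * sqrt(861) / 1204415303 + 49674223 / 645120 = 77.02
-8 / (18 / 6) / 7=-8 / 21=-0.38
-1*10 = -10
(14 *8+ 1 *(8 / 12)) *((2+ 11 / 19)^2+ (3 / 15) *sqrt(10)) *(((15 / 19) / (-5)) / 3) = -811538 / 20577-338 *sqrt(10) / 285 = -43.19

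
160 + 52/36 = 1453/9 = 161.44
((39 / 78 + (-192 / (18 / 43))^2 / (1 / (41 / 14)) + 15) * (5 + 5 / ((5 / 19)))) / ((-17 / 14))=-621042952 / 51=-12177312.78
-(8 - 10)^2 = -4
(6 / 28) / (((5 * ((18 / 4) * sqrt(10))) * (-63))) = -sqrt(10) / 66150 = -0.00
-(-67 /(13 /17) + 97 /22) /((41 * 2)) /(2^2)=23797 /93808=0.25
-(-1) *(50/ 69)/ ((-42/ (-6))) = 50/ 483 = 0.10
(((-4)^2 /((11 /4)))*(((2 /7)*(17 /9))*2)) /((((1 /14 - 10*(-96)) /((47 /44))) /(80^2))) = 654540800 /14637249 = 44.72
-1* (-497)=497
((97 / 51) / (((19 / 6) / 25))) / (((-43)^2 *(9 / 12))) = 19400 / 1791681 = 0.01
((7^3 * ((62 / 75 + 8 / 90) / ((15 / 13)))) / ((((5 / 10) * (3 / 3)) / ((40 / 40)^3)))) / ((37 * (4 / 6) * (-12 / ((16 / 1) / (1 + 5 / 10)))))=-7348432 / 374625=-19.62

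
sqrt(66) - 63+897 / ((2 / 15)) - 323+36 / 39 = sqrt(66)+164903 / 26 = 6350.55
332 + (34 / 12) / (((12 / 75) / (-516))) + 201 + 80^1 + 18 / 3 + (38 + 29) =-16903 / 2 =-8451.50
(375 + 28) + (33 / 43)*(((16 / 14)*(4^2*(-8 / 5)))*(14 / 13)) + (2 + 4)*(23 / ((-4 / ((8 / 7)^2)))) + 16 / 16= 45846844 / 136955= 334.76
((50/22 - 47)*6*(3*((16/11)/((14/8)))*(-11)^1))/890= 283392/34265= 8.27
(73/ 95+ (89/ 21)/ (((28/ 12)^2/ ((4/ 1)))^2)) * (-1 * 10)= -9758942/ 319333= -30.56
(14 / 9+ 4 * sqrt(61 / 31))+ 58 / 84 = 283 / 126+ 4 * sqrt(1891) / 31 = 7.86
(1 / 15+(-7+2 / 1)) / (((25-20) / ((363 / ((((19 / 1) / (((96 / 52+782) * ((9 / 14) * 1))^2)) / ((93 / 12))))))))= -11672991656667 / 314678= -37095035.74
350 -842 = -492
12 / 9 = 1.33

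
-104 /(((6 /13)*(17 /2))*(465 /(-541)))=731432 /23715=30.84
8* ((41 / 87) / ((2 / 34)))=5576 / 87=64.09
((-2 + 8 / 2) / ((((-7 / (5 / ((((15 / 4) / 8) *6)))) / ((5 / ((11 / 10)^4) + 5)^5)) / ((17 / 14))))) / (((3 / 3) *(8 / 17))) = -16408523512665603556931806250 / 296682747765258964057641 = -55306.63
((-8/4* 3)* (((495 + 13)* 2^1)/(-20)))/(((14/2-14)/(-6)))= 9144/35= 261.26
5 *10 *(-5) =-250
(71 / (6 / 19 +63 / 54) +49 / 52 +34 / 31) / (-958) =-1046387 / 20075848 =-0.05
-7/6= -1.17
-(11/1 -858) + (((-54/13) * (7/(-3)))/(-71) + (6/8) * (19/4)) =12559091/14768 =850.43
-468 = -468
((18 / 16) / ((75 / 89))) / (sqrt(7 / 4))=267 * sqrt(7) / 700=1.01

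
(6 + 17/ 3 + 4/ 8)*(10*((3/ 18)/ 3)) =365/ 54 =6.76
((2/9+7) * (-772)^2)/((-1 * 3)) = -38738960/27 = -1434776.30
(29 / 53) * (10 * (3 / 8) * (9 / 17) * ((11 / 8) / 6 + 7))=452835 / 57664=7.85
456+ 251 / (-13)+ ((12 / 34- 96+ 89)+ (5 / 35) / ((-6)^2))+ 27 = 25453985 / 55692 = 457.05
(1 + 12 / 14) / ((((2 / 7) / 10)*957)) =65 / 957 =0.07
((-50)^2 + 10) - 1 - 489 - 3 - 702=1315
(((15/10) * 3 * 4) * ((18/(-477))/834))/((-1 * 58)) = 3/213643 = 0.00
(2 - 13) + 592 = 581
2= 2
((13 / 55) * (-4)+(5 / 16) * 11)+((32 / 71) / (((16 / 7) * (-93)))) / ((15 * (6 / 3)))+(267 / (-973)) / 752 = 198625940039 / 79717913352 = 2.49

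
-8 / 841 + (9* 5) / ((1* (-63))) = -0.72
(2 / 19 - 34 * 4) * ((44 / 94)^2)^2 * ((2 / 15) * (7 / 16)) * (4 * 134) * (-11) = 3120415949728 / 1390709085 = 2243.76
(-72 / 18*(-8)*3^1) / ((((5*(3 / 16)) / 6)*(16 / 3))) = 576 / 5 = 115.20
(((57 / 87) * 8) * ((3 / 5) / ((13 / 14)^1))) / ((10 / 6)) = 19152 / 9425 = 2.03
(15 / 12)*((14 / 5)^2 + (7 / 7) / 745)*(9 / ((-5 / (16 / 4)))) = -262881 / 3725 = -70.57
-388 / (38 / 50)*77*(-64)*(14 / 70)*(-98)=-936911360 / 19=-49311124.21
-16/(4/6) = -24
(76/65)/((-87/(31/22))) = -1178/62205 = -0.02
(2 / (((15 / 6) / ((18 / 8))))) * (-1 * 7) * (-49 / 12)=1029 / 20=51.45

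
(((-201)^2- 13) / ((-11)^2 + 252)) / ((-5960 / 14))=-70679 / 277885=-0.25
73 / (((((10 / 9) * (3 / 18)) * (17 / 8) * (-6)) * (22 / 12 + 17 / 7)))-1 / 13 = -1450103 / 197795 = -7.33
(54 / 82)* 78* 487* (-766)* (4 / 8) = -392813226 / 41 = -9580810.39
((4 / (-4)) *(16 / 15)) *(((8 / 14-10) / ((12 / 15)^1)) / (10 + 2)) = 22 / 21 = 1.05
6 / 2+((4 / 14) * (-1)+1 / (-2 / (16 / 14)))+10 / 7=25 / 7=3.57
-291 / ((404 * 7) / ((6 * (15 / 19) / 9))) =-1455 / 26866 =-0.05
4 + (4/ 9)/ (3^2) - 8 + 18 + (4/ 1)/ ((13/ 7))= 17062/ 1053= 16.20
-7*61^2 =-26047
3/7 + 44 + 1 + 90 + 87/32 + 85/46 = 721255/5152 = 140.00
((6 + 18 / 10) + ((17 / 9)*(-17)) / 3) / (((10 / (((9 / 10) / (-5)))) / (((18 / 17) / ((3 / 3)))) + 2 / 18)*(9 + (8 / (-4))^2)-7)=294 / 69625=0.00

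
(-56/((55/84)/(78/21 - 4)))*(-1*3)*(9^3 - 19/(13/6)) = -37751616/715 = -52799.46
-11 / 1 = -11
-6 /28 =-3 /14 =-0.21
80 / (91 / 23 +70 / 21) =5520 / 503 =10.97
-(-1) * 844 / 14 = 422 / 7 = 60.29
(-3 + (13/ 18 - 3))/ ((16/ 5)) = -475/ 288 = -1.65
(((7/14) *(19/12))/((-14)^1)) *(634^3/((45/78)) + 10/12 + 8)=-251782027787/10080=-24978375.77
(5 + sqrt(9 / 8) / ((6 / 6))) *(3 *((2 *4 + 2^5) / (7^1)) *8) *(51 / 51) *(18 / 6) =2160 *sqrt(2) / 7 + 14400 / 7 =2493.53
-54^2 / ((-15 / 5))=972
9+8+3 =20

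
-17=-17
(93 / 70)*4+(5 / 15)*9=291 / 35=8.31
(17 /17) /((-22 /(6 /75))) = -1 /275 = -0.00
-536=-536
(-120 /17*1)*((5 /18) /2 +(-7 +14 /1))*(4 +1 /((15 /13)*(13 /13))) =-37522 /153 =-245.24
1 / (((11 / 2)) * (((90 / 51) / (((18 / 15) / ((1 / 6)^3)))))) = 7344 / 275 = 26.71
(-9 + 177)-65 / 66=11023 / 66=167.02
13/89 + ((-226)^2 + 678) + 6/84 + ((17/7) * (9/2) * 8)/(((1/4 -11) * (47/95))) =18612045025/359738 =51737.78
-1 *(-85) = 85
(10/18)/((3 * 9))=5/243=0.02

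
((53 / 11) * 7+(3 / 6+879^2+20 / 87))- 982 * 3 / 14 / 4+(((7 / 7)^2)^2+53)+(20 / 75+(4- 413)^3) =-3021036949109 / 44660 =-67645251.88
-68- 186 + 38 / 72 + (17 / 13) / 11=-1304263 / 5148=-253.35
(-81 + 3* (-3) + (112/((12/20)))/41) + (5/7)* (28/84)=-24455/287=-85.21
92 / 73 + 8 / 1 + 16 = 1844 / 73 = 25.26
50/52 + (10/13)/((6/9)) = 55/26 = 2.12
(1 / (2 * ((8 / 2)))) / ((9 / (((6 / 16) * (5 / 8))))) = 5 / 1536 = 0.00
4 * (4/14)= 8/7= 1.14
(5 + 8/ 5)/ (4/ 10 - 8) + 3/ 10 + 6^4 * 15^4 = 6232949946/ 95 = 65609999.43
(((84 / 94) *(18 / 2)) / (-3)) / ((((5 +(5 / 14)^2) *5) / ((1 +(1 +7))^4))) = -54010152 / 78725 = -686.06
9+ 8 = 17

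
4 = 4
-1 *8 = -8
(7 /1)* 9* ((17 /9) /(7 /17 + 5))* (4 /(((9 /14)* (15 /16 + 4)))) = 453152 /16353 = 27.71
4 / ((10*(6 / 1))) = 1 / 15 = 0.07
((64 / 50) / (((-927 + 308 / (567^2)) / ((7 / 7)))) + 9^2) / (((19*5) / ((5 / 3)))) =28737152487 / 20222785375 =1.42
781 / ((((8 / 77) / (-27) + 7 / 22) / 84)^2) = 95274916317504 / 1708249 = 55773436.03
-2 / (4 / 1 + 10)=-1 / 7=-0.14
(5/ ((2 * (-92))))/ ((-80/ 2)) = 1/ 1472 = 0.00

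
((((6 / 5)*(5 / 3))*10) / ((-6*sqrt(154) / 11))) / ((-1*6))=5*sqrt(154) / 126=0.49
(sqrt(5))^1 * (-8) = -8 * sqrt(5) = -17.89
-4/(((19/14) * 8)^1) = -0.37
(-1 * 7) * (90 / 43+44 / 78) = -31192 / 1677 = -18.60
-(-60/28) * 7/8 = 15/8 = 1.88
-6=-6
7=7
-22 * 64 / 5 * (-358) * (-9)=-4536576 / 5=-907315.20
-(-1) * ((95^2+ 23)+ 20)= 9068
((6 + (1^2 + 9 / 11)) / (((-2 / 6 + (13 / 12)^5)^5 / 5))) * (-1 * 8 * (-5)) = 16408149262779870229142333030400 / 21927288625736492641821384239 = 748.30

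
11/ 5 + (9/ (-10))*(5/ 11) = 197/ 110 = 1.79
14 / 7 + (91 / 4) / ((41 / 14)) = 801 / 82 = 9.77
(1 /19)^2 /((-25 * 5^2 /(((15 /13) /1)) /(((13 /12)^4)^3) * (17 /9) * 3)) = -1792160394037 /759973728485376000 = -0.00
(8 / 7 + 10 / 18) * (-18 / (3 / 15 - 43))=5 / 7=0.71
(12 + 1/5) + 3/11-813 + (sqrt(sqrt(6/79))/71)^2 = -44029/55 + sqrt(474)/398239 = -800.53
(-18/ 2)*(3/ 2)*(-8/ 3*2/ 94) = 36/ 47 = 0.77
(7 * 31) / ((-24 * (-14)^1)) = 31 / 48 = 0.65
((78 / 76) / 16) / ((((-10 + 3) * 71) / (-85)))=3315 / 302176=0.01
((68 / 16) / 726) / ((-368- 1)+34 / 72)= -51 / 3210614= -0.00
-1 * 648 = -648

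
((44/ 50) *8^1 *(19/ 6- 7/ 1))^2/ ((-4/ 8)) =-8193152/ 5625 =-1456.56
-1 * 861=-861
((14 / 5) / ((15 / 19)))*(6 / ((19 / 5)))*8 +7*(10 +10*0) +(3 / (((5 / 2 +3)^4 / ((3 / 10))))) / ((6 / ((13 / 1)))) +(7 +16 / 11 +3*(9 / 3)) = 1936370 / 14641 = 132.26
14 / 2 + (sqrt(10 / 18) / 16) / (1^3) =sqrt(5) / 48 + 7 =7.05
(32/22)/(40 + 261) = 16/3311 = 0.00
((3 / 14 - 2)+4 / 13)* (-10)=1345 / 91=14.78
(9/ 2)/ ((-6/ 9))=-27/ 4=-6.75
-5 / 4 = -1.25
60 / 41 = 1.46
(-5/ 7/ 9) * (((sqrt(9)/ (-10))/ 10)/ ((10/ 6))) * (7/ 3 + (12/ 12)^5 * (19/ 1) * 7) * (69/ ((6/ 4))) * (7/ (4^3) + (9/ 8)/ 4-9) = -367517/ 4800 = -76.57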